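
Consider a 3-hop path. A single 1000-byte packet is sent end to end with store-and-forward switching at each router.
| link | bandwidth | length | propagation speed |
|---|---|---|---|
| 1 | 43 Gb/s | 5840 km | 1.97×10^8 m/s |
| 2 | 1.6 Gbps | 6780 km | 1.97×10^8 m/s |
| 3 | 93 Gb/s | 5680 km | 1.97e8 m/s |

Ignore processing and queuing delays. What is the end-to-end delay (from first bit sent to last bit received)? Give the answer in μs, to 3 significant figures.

L = 1000 × 8 = 8000 bits.
Transmission delays (L/R per hop): 0.186047, 5, 0.0860215 μs; sum = 5.27207 μs.
Propagation delays (d/s per hop): 29644.7, 34416.2, 28832.5 μs; sum = 92893.4 μs.
End-to-end = 92900 μs.

92900 μs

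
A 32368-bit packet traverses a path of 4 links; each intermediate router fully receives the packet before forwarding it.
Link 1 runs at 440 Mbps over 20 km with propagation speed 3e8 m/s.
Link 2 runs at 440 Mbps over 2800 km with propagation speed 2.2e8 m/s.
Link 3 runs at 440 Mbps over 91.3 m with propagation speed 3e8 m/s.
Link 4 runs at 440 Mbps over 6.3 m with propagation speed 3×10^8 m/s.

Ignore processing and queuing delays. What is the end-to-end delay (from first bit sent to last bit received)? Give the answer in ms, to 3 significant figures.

Transmission delay per hop = L/R = 32368/440000000 = 0.0735636 ms; 4 hops → 0.294255 ms.
Propagation delays (d/s per hop): 0.0666667, 12.7273, 0.000304333, 2.1e-05 ms; sum = 12.7943 ms.
End-to-end = 13.1 ms.

13.1 ms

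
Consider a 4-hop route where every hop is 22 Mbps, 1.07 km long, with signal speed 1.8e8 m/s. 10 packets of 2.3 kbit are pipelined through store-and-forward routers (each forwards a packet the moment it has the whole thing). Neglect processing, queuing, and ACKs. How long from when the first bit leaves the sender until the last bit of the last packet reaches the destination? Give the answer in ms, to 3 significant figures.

1.38 ms

Per-hop transmission t_tx = L/R = 2300/22000000 = 0.104545 ms.
Per-hop propagation t_prop = 1070/180000000 = 0.00594444 ms.
Pipeline fill: first packet needs 4·t_tx to clear all hops; remaining 9 packets each add one t_tx.
Total = (4+10-1)·t_tx + 4·t_prop = 13·0.104545 + 4·0.00594444 = 1.38 ms.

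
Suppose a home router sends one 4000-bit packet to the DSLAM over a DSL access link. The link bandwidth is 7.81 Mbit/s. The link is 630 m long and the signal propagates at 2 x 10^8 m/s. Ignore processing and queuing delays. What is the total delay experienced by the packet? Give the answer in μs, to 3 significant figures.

515 μs

Transmission delay = L/R = 4000 / 7810000 = 512.164 μs.
Propagation delay = d/s = 630 m / 200000000 m/s = 3.15 μs.
Total = 515 μs.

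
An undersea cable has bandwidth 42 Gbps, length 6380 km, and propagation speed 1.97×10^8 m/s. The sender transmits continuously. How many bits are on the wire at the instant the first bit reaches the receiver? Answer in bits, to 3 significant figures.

Propagation delay = 6380000 / 197000000 = 0.0323858 s.
BDP = R × t_prop = 42000000000 × 0.0323858 = 1360200000 bits.

1360000000 bits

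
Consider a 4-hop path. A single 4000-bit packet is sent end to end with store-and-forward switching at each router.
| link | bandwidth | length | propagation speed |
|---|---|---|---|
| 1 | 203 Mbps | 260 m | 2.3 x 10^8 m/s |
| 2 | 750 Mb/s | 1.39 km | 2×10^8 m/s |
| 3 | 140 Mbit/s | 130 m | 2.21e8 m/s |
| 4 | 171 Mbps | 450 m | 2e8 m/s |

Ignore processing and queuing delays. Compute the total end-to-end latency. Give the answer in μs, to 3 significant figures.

87.9 μs

Transmission delays (L/R per hop): 19.7044, 5.33333, 28.5714, 23.3918 μs; sum = 77.001 μs.
Propagation delays (d/s per hop): 1.13043, 6.95, 0.588235, 2.25 μs; sum = 10.9187 μs.
End-to-end = 87.9 μs.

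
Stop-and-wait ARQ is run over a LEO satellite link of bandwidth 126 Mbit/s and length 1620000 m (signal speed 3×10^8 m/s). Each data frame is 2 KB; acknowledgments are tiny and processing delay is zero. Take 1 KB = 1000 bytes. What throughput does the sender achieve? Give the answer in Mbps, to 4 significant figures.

t_tx = L/R = 16000/126000000 = 0.000126984 s.
t_prop = 1620000/300000000 = 0.0054 s; RTT = 0.0108 s.
Cycle = t_tx + RTT = 0.010927 s.
Throughput = L / cycle = 16000 / 0.010927 = 1.464 Mbps.

1.464 Mbps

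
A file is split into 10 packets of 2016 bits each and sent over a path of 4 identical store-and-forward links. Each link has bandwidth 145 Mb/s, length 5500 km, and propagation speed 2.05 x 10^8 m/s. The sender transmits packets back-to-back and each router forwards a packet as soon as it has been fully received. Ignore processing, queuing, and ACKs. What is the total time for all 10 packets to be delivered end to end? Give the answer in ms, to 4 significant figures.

Per-hop transmission t_tx = L/R = 2016/145000000 = 0.0139034 ms.
Per-hop propagation t_prop = 5500000/2.05e+08 = 26.8293 ms.
Pipeline fill: first packet needs 4·t_tx to clear all hops; remaining 9 packets each add one t_tx.
Total = (4+10-1)·t_tx + 4·t_prop = 13·0.0139034 + 4·26.8293 = 107.5 ms.

107.5 ms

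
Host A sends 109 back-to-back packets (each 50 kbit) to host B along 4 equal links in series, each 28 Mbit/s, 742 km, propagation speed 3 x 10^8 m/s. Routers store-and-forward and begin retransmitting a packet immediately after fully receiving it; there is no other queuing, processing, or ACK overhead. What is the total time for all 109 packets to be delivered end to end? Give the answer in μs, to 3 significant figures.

210000 μs

Per-hop transmission t_tx = L/R = 50000/28000000 = 1785.71 μs.
Per-hop propagation t_prop = 742000/300000000 = 2473.33 μs.
Pipeline fill: first packet needs 4·t_tx to clear all hops; remaining 108 packets each add one t_tx.
Total = (4+109-1)·t_tx + 4·t_prop = 112·1785.71 + 4·2473.33 = 210000 μs.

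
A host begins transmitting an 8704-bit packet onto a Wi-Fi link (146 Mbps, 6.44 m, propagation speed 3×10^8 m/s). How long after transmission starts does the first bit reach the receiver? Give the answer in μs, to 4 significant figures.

0.02147 μs

First bit experiences only propagation delay: d/s = 6.44/300000000 = 0.02147 μs.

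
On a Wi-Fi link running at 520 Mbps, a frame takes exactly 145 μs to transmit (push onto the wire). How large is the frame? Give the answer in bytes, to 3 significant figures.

L = R × t_tx = 520000000 b/s × 0.000145 s = 75400 bits.
In bytes: 75400 / 8 = 9430 bytes.

9430 bytes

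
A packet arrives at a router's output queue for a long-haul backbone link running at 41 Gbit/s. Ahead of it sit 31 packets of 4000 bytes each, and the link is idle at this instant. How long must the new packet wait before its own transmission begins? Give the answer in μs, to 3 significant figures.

24.2 μs

Each queued packet: L/R = 32000/41000000000 = 0.780488 μs.
31 queued → 24.1951 μs.
Queuing delay = 24.2 μs.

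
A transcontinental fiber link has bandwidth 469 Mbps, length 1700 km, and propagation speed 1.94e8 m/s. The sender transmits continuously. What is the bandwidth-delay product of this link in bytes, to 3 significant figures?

514000 bytes

Propagation delay = 1700000 / 194000000 = 0.00876289 s.
BDP = R × t_prop = 469000000 × 0.00876289 = 4109790 bits.
In bytes: 4109790/8 = 514000 bytes.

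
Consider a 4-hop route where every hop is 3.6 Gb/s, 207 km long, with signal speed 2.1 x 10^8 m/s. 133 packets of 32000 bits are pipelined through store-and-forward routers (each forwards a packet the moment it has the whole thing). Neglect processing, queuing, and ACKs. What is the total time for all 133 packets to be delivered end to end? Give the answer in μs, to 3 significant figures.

5150 μs

Per-hop transmission t_tx = L/R = 32000/3600000000 = 8.88889 μs.
Per-hop propagation t_prop = 207000/210000000 = 985.714 μs.
Pipeline fill: first packet needs 4·t_tx to clear all hops; remaining 132 packets each add one t_tx.
Total = (4+133-1)·t_tx + 4·t_prop = 136·8.88889 + 4·985.714 = 5150 μs.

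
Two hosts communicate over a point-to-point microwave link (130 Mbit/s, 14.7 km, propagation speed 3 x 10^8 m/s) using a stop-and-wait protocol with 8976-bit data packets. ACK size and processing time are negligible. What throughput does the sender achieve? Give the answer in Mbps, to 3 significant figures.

53.7 Mbps

t_tx = L/R = 8976/130000000 = 6.90462e-05 s.
t_prop = 14700/300000000 = 4.9e-05 s; RTT = 9.8e-05 s.
Cycle = t_tx + RTT = 0.000167046 s.
Throughput = L / cycle = 8976 / 0.000167046 = 53.7 Mbps.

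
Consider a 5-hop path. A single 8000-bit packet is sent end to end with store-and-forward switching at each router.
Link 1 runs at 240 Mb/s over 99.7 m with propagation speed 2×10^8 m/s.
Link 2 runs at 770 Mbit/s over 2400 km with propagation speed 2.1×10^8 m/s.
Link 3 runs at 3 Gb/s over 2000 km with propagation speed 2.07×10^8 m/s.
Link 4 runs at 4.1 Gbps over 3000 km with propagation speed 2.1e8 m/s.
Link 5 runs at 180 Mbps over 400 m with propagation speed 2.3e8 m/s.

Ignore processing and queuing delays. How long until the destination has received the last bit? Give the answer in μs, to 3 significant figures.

Transmission delays (L/R per hop): 33.3333, 10.3896, 2.66667, 1.95122, 44.4444 μs; sum = 92.7853 μs.
Propagation delays (d/s per hop): 0.4985, 11428.6, 9661.84, 14285.7, 1.73913 μs; sum = 35378.4 μs.
End-to-end = 35500 μs.

35500 μs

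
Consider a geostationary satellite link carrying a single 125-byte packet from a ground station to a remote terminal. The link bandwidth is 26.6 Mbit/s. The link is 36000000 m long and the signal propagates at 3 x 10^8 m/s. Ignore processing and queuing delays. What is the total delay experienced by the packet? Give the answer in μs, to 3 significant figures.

L = 125 × 8 = 1000 bits.
Transmission delay = L/R = 1000 / 26600000 = 37.594 μs.
Propagation delay = d/s = 36000000 m / 300000000 m/s = 120000 μs.
Total = 120000 μs.

120000 μs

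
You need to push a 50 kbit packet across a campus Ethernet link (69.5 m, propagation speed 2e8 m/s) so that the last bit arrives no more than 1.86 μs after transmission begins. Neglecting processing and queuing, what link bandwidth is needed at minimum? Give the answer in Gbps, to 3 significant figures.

33.1 Gbps

Propagation delay = 69.5 / 200000000 = 0.3475 μs.
Transmission budget = 1.86 − 0.3475 = 1.5125 μs.
R ≥ L / t_tx = 50000 bits / 1.5125e-06 s = 33.1 Gbps.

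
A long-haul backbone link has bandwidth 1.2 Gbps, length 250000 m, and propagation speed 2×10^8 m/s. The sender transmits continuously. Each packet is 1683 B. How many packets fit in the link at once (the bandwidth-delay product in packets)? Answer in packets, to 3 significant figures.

111 packets

Propagation delay = 250000 / 200000000 = 0.00125 s.
BDP = R × t_prop = 1200000000 × 0.00125 = 1500000 bits.
In packets of 13464 bits: 111 packets.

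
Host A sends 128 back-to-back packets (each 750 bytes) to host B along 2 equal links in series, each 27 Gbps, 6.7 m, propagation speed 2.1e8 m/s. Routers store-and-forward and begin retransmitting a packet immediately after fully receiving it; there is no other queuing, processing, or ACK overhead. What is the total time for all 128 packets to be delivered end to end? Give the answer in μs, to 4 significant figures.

Per-hop transmission t_tx = L/R = 6000/27000000000 = 0.222222 μs.
Per-hop propagation t_prop = 6.7/210000000 = 0.0319048 μs.
Pipeline fill: first packet needs 2·t_tx to clear all hops; remaining 127 packets each add one t_tx.
Total = (2+128-1)·t_tx + 2·t_prop = 129·0.222222 + 2·0.0319048 = 28.73 μs.

28.73 μs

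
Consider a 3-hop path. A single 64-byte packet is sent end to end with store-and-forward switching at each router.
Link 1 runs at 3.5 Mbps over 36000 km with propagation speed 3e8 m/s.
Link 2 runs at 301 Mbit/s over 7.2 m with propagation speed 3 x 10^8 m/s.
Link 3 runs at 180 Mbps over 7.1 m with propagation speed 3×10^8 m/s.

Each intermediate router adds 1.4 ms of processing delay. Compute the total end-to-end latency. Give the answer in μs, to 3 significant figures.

123000 μs

L = 64 × 8 = 512 bits.
Transmission delays (L/R per hop): 146.286, 1.701, 2.84444 μs; sum = 150.831 μs.
Propagation delays (d/s per hop): 120000, 0.024, 0.0236667 μs; sum = 120000 μs.
Processing at 2 router(s): 2 × 1.4 ms = 2800 μs.
End-to-end = 123000 μs.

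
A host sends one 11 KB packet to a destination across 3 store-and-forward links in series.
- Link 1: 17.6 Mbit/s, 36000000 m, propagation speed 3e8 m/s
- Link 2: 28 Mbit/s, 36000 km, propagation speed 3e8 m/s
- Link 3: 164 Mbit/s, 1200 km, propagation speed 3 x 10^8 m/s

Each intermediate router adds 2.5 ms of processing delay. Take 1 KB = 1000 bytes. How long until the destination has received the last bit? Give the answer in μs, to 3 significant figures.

258000 μs

L = 88000 bits.
Transmission delays (L/R per hop): 5000, 3142.86, 536.585 μs; sum = 8679.44 μs.
Propagation delays (d/s per hop): 120000, 120000, 4000 μs; sum = 244000 μs.
Processing at 2 router(s): 2 × 2.5 ms = 5000 μs.
End-to-end = 258000 μs.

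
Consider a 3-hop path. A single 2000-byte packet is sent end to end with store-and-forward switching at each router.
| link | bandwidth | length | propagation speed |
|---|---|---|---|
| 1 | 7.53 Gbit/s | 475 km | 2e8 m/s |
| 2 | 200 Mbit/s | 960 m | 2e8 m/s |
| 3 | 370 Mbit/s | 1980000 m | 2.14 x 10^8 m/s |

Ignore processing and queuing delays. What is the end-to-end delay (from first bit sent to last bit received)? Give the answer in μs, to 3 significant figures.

11800 μs

L = 2000 × 8 = 16000 bits.
Transmission delays (L/R per hop): 2.12483, 80, 43.2432 μs; sum = 125.368 μs.
Propagation delays (d/s per hop): 2375, 4.8, 9252.34 μs; sum = 11632.1 μs.
End-to-end = 11800 μs.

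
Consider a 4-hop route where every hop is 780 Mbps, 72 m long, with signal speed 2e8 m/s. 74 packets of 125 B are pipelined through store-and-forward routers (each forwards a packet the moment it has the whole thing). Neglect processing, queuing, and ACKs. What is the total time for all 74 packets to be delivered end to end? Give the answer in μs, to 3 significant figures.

Per-hop transmission t_tx = L/R = 1000/780000000 = 1.28205 μs.
Per-hop propagation t_prop = 72/200000000 = 0.36 μs.
Pipeline fill: first packet needs 4·t_tx to clear all hops; remaining 73 packets each add one t_tx.
Total = (4+74-1)·t_tx + 4·t_prop = 77·1.28205 + 4·0.36 = 100 μs.

100 μs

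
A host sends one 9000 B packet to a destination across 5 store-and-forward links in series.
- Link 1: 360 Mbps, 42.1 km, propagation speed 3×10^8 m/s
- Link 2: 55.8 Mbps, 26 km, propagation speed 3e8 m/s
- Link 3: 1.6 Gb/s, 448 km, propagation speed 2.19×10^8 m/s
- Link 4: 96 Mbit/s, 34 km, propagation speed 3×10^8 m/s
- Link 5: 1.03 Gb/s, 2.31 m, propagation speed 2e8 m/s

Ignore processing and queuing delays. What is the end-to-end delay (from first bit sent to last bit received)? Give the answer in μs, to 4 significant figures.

L = 9000 × 8 = 72000 bits.
Transmission delays (L/R per hop): 200, 1290.32, 45, 750, 69.9029 μs; sum = 2355.23 μs.
Propagation delays (d/s per hop): 140.333, 86.6667, 2045.66, 113.333, 0.01155 μs; sum = 2386.01 μs.
End-to-end = 4741 μs.

4741 μs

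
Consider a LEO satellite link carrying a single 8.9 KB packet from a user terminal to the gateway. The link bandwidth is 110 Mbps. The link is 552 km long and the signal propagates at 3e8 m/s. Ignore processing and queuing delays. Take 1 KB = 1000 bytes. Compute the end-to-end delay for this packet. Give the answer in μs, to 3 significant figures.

L = 71200 bits.
Transmission delay = L/R = 71200 / 110000000 = 647.273 μs.
Propagation delay = d/s = 552000 m / 300000000 m/s = 1840 μs.
Total = 2490 μs.

2490 μs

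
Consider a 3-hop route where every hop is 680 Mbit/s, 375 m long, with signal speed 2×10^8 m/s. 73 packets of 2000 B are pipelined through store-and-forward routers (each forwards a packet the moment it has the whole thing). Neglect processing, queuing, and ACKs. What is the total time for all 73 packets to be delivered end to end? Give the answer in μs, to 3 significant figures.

Per-hop transmission t_tx = L/R = 16000/680000000 = 23.5294 μs.
Per-hop propagation t_prop = 375/200000000 = 1.875 μs.
Pipeline fill: first packet needs 3·t_tx to clear all hops; remaining 72 packets each add one t_tx.
Total = (3+73-1)·t_tx + 3·t_prop = 75·23.5294 + 3·1.875 = 1770 μs.

1770 μs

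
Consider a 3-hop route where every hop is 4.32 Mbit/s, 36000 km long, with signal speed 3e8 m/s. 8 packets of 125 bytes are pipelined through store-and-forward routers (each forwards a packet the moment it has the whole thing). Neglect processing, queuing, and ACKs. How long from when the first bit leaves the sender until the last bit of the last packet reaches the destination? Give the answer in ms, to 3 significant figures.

362 ms

Per-hop transmission t_tx = L/R = 1000/4320000 = 0.231481 ms.
Per-hop propagation t_prop = 36000000/300000000 = 120 ms.
Pipeline fill: first packet needs 3·t_tx to clear all hops; remaining 7 packets each add one t_tx.
Total = (3+8-1)·t_tx + 3·t_prop = 10·0.231481 + 3·120 = 362 ms.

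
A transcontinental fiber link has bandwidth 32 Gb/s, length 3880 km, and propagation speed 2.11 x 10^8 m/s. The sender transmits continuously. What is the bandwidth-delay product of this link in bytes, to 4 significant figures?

73550000 bytes

Propagation delay = 3880000 / 211000000 = 0.0183886 s.
BDP = R × t_prop = 32000000000 × 0.0183886 = 588436000 bits.
In bytes: 588436000/8 = 73550000 bytes.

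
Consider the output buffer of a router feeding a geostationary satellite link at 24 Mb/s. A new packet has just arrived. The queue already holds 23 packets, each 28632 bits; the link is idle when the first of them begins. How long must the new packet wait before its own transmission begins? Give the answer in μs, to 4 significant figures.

27440 μs

Each queued packet: L/R = 28632/24000000 = 1193 μs.
23 queued → 27439 μs.
Queuing delay = 27440 μs.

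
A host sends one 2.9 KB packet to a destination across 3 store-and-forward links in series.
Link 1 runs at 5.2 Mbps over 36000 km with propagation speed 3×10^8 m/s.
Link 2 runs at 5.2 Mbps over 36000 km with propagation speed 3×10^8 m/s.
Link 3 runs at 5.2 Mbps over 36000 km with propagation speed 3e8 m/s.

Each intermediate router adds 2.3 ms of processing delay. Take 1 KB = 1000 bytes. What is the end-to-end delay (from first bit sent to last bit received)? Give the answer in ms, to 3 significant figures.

L = 23200 bits.
Transmission delay per hop = L/R = 23200/5200000 = 4.46154 ms; 3 hops → 13.3846 ms.
Propagation delays (d/s per hop): 120, 120, 120 ms; sum = 360 ms.
Processing at 2 router(s): 2 × 2.3 ms = 4.6 ms.
End-to-end = 378 ms.

378 ms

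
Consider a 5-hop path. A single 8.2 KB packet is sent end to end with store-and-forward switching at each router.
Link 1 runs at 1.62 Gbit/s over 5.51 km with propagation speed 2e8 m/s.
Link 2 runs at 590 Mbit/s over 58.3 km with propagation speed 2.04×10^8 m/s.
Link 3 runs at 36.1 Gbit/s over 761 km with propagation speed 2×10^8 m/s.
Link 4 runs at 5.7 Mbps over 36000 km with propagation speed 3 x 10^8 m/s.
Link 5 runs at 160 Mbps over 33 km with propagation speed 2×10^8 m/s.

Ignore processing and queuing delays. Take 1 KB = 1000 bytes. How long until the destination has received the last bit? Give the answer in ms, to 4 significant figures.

L = 65600 bits.
Transmission delays (L/R per hop): 0.0404938, 0.111186, 0.00181717, 11.5088, 0.41 ms; sum = 12.0723 ms.
Propagation delays (d/s per hop): 0.02755, 0.285784, 3.805, 120, 0.165 ms; sum = 124.283 ms.
End-to-end = 136.4 ms.

136.4 ms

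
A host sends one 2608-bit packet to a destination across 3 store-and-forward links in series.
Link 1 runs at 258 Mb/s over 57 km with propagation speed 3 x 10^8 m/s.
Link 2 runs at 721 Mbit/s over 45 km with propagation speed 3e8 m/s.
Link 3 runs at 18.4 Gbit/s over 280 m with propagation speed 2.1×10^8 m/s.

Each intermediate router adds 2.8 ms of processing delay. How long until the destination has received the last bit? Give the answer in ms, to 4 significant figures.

Transmission delays (L/R per hop): 0.0101085, 0.0036172, 0.000141739 ms; sum = 0.0138675 ms.
Propagation delays (d/s per hop): 0.19, 0.15, 0.00133333 ms; sum = 0.341333 ms.
Processing at 2 router(s): 2 × 2.8 ms = 5.6 ms.
End-to-end = 5.955 ms.

5.955 ms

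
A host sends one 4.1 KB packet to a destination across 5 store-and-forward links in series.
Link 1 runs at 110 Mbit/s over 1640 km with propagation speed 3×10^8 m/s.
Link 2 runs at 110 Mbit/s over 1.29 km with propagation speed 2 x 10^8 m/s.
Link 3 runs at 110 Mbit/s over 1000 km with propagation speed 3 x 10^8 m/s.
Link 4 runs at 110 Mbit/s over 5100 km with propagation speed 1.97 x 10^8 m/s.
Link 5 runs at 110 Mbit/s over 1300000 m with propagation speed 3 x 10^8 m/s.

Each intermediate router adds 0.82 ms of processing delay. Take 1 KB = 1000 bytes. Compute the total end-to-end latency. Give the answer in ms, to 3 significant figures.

L = 32800 bits.
Transmission delay per hop = L/R = 32800/110000000 = 0.298182 ms; 5 hops → 1.49091 ms.
Propagation delays (d/s per hop): 5.46667, 0.00645, 3.33333, 25.8883, 4.33333 ms; sum = 39.0281 ms.
Processing at 4 router(s): 4 × 0.82 ms = 3.28 ms.
End-to-end = 43.8 ms.

43.8 ms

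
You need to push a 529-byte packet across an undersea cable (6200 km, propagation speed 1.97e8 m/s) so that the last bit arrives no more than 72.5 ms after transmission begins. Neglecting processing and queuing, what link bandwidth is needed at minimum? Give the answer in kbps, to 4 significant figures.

103.1 kbps

L = 4232 bits.
Propagation delay = 6200000 / 197000000 = 31.4721 ms.
Transmission budget = 72.5 − 31.4721 = 41.0279 ms.
R ≥ L / t_tx = 4232 bits / 0.0410279 s = 103.1 kbps.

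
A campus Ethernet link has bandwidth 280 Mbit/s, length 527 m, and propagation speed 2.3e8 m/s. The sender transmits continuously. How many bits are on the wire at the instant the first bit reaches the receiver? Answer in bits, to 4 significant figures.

Propagation delay = 527 / 2.3e+08 = 2.2913e-06 s.
BDP = R × t_prop = 280000000 × 2.2913e-06 = 641.565 bits.

641.6 bits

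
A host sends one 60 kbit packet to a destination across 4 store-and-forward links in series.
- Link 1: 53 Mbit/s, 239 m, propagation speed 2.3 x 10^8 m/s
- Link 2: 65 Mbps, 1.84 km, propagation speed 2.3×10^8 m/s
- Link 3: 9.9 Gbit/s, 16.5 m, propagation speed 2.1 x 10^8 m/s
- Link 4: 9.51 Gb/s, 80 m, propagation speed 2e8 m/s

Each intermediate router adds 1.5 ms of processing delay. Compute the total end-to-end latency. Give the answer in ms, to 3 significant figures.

6.58 ms

L = 60000 bits.
Transmission delays (L/R per hop): 1.13208, 0.923077, 0.00606061, 0.00630915 ms; sum = 2.06752 ms.
Propagation delays (d/s per hop): 0.00103913, 0.008, 7.85714e-05, 0.0004 ms; sum = 0.0095177 ms.
Processing at 3 router(s): 3 × 1.5 ms = 4.5 ms.
End-to-end = 6.58 ms.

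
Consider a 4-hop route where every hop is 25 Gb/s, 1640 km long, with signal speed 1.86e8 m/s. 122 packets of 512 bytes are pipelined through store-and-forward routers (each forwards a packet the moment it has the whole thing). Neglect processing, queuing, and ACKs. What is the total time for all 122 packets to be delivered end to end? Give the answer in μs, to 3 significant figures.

35300 μs

Per-hop transmission t_tx = L/R = 4096/25000000000 = 0.16384 μs.
Per-hop propagation t_prop = 1640000/186000000 = 8817.2 μs.
Pipeline fill: first packet needs 4·t_tx to clear all hops; remaining 121 packets each add one t_tx.
Total = (4+122-1)·t_tx + 4·t_prop = 125·0.16384 + 4·8817.2 = 35300 μs.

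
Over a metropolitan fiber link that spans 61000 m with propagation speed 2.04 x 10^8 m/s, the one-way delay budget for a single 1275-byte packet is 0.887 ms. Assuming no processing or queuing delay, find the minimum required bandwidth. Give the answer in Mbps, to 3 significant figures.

17.3 Mbps

L = 10200 bits.
Propagation delay = 61000 / 204000000 = 0.29902 ms.
Transmission budget = 0.887 − 0.29902 = 0.58798 ms.
R ≥ L / t_tx = 10200 bits / 0.00058798 s = 17.3 Mbps.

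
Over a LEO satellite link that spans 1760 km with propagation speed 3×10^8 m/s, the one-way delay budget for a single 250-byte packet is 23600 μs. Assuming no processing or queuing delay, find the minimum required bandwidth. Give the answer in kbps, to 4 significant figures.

L = 2000 bits.
Propagation delay = 1760000 / 300000000 = 5866.67 μs.
Transmission budget = 23600 − 5866.67 = 17733.3 μs.
R ≥ L / t_tx = 2000 bits / 0.0177333 s = 112.8 kbps.

112.8 kbps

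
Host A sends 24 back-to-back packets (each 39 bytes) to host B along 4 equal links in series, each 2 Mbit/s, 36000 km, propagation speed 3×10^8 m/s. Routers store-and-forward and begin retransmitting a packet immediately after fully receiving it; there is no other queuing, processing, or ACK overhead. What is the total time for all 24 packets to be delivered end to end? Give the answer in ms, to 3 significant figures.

484 ms

Per-hop transmission t_tx = L/R = 312/2000000 = 0.156 ms.
Per-hop propagation t_prop = 36000000/300000000 = 120 ms.
Pipeline fill: first packet needs 4·t_tx to clear all hops; remaining 23 packets each add one t_tx.
Total = (4+24-1)·t_tx + 4·t_prop = 27·0.156 + 4·120 = 484 ms.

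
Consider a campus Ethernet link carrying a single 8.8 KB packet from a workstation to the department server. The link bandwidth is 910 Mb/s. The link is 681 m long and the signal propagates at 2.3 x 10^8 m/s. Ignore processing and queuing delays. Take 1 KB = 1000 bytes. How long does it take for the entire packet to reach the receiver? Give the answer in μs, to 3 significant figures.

80.3 μs

L = 70400 bits.
Transmission delay = L/R = 70400 / 910000000 = 77.3626 μs.
Propagation delay = d/s = 681 m / 2.3e+08 m/s = 2.96087 μs.
Total = 80.3 μs.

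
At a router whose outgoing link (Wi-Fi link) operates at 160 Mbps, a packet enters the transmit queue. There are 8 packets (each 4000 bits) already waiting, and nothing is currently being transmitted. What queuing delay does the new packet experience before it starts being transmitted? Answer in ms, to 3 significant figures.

0.200 ms

Each queued packet: L/R = 4000/160000000 = 0.025 ms.
8 queued → 0.2 ms.
Queuing delay = 0.200 ms.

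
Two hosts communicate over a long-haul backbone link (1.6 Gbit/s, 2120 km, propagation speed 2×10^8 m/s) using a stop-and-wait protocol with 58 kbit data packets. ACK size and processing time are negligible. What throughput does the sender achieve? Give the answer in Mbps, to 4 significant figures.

t_tx = L/R = 58000/1600000000 = 3.625e-05 s.
t_prop = 2120000/200000000 = 0.0106 s; RTT = 0.0212 s.
Cycle = t_tx + RTT = 0.0212363 s.
Throughput = L / cycle = 58000 / 0.0212363 = 2.731 Mbps.

2.731 Mbps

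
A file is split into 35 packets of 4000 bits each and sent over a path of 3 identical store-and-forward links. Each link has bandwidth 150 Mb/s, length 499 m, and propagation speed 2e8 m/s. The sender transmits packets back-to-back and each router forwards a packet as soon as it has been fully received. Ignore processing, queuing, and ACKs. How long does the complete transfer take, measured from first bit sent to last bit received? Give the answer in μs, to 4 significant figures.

Per-hop transmission t_tx = L/R = 4000/150000000 = 26.6667 μs.
Per-hop propagation t_prop = 499/200000000 = 2.495 μs.
Pipeline fill: first packet needs 3·t_tx to clear all hops; remaining 34 packets each add one t_tx.
Total = (3+35-1)·t_tx + 3·t_prop = 37·26.6667 + 3·2.495 = 994.2 μs.

994.2 μs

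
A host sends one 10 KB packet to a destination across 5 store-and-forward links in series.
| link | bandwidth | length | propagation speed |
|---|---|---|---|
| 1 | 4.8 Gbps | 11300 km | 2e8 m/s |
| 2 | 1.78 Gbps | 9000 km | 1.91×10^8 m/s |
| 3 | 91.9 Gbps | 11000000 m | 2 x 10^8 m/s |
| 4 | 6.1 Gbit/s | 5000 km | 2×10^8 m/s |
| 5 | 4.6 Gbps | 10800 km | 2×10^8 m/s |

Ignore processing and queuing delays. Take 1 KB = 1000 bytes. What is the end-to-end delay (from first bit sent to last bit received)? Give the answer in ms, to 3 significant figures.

L = 80000 bits.
Transmission delays (L/R per hop): 0.0166667, 0.0449438, 0.000870511, 0.0131148, 0.0173913 ms; sum = 0.0929871 ms.
Propagation delays (d/s per hop): 56.5, 47.1204, 55, 25, 54 ms; sum = 237.62 ms.
End-to-end = 238 ms.

238 ms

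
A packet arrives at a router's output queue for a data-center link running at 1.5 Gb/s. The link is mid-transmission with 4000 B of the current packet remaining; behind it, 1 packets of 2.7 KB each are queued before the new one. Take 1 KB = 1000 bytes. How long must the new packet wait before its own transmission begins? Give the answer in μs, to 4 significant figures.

Each queued packet: L/R = 21600/1500000000 = 14.4 μs.
1 queued → 14.4 μs.
Plus remaining 32000 bits of current packet: 21.3333 μs.
Queuing delay = 35.73 μs.

35.73 μs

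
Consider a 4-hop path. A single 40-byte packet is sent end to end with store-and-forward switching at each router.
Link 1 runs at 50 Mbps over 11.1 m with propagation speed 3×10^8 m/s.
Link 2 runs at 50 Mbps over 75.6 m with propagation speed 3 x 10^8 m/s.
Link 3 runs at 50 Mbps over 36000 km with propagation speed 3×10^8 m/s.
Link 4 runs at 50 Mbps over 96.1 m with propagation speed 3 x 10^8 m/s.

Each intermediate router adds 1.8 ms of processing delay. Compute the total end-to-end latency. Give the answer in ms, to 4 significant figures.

125.4 ms

L = 40 × 8 = 320 bits.
Transmission delay per hop = L/R = 320/50000000 = 0.0064 ms; 4 hops → 0.0256 ms.
Propagation delays (d/s per hop): 3.7e-05, 0.000252, 120, 0.000320333 ms; sum = 120.001 ms.
Processing at 3 router(s): 3 × 1.8 ms = 5.4 ms.
End-to-end = 125.4 ms.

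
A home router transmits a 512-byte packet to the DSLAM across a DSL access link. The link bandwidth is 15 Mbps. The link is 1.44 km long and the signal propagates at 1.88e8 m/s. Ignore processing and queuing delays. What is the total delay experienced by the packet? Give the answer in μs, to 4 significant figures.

280.7 μs

L = 512 × 8 = 4096 bits.
Transmission delay = L/R = 4096 / 15000000 = 273.067 μs.
Propagation delay = d/s = 1440 m / 188000000 m/s = 7.65957 μs.
Total = 280.7 μs.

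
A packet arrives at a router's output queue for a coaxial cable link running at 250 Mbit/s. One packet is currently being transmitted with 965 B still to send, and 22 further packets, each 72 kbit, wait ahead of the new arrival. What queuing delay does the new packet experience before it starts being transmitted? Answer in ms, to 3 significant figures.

6.37 ms

Each queued packet: L/R = 72000/250000000 = 0.288 ms.
22 queued → 6.336 ms.
Plus remaining 7720 bits of current packet: 0.03088 ms.
Queuing delay = 6.37 ms.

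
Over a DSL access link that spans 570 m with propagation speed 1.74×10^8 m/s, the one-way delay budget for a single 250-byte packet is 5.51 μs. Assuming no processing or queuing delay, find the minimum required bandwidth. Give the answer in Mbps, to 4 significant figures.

L = 2000 bits.
Propagation delay = 570 / 174000000 = 3.27586 μs.
Transmission budget = 5.51 − 3.27586 = 2.23414 μs.
R ≥ L / t_tx = 2000 bits / 2.23414e-06 s = 895.2 Mbps.

895.2 Mbps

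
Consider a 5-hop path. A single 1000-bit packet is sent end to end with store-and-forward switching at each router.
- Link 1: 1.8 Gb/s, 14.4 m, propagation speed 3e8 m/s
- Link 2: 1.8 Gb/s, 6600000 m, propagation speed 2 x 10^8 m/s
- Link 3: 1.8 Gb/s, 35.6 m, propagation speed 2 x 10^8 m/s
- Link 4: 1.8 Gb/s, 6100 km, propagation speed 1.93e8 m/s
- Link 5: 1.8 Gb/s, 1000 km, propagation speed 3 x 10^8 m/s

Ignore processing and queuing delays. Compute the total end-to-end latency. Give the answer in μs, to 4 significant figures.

Transmission delay per hop = L/R = 1000/1800000000 = 0.555556 μs; 5 hops → 2.77778 μs.
Propagation delays (d/s per hop): 0.048, 33000, 0.178, 31606.2, 3333.33 μs; sum = 67939.8 μs.
End-to-end = 67940 μs.

67940 μs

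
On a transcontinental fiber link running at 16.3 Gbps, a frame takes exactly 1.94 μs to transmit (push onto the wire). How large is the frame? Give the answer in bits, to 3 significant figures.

L = R × t_tx = 16300000000 b/s × 1.94e-06 s = 31622 bits.

31600 bits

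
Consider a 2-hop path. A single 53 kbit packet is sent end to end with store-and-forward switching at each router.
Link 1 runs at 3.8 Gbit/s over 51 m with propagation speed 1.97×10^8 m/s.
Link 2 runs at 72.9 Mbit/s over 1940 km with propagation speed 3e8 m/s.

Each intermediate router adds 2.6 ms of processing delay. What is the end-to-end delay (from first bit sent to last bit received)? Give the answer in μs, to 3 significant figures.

L = 53000 bits.
Transmission delays (L/R per hop): 13.9474, 727.023 μs; sum = 740.971 μs.
Propagation delays (d/s per hop): 0.258883, 6466.67 μs; sum = 6466.93 μs.
Processing at 1 router(s): 1 × 2.6 ms = 2600 μs.
End-to-end = 9810 μs.

9810 μs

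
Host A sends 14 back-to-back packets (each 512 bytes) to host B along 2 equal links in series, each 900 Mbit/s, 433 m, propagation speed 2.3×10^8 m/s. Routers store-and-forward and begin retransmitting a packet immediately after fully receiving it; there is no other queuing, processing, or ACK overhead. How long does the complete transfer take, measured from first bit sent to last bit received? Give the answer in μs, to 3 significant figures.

Per-hop transmission t_tx = L/R = 4096/900000000 = 4.55111 μs.
Per-hop propagation t_prop = 433/2.3e+08 = 1.88261 μs.
Pipeline fill: first packet needs 2·t_tx to clear all hops; remaining 13 packets each add one t_tx.
Total = (2+14-1)·t_tx + 2·t_prop = 15·4.55111 + 2·1.88261 = 72.0 μs.

72.0 μs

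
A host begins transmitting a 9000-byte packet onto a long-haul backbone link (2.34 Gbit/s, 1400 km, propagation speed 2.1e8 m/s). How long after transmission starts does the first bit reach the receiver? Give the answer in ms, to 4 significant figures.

6.667 ms

First bit experiences only propagation delay: d/s = 1400000/210000000 = 6.667 ms.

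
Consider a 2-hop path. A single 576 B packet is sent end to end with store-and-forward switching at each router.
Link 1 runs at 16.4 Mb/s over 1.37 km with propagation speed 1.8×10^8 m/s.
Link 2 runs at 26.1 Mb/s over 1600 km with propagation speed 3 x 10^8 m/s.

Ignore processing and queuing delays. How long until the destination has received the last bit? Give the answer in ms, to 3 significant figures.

5.80 ms

L = 576 × 8 = 4608 bits.
Transmission delays (L/R per hop): 0.280976, 0.176552 ms; sum = 0.457527 ms.
Propagation delays (d/s per hop): 0.00761111, 5.33333 ms; sum = 5.34094 ms.
End-to-end = 5.80 ms.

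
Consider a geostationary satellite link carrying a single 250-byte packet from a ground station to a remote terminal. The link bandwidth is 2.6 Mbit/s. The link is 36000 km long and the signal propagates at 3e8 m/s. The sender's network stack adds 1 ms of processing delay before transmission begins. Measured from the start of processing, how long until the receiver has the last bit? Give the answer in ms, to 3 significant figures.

L = 250 × 8 = 2000 bits.
Transmission delay = L/R = 2000 / 2600000 = 0.769231 ms.
Propagation delay = d/s = 36000000 m / 300000000 m/s = 120 ms.
Plus processing delay 1 ms = 1 ms.
Total = 122 ms.

122 ms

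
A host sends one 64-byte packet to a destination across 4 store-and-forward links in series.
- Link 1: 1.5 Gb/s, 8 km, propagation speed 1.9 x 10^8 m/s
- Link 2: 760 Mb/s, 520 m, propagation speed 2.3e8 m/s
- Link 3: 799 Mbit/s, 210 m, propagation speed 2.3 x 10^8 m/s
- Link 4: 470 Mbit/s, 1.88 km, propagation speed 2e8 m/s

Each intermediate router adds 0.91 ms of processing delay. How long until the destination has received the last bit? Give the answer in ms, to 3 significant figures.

L = 64 × 8 = 512 bits.
Transmission delays (L/R per hop): 0.000341333, 0.000673684, 0.000640801, 0.00108936 ms; sum = 0.00274518 ms.
Propagation delays (d/s per hop): 0.0421053, 0.00226087, 0.000913043, 0.0094 ms; sum = 0.0546792 ms.
Processing at 3 router(s): 3 × 0.91 ms = 2.73 ms.
End-to-end = 2.79 ms.

2.79 ms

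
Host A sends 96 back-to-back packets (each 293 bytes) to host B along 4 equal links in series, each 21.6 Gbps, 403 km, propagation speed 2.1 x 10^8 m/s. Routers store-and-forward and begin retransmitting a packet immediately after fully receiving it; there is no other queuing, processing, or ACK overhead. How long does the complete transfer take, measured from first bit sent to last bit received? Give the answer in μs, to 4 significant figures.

7687 μs

Per-hop transmission t_tx = L/R = 2344/21600000000 = 0.108519 μs.
Per-hop propagation t_prop = 403000/210000000 = 1919.05 μs.
Pipeline fill: first packet needs 4·t_tx to clear all hops; remaining 95 packets each add one t_tx.
Total = (4+96-1)·t_tx + 4·t_prop = 99·0.108519 + 4·1919.05 = 7687 μs.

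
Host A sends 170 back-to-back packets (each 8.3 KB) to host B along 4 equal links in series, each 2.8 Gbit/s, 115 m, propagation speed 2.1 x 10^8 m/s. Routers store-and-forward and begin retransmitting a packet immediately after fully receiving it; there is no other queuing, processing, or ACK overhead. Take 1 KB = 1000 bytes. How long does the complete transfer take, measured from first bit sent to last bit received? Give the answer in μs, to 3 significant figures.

4100 μs

Per-hop transmission t_tx = L/R = 66400/2800000000 = 23.7143 μs.
Per-hop propagation t_prop = 115/210000000 = 0.547619 μs.
Pipeline fill: first packet needs 4·t_tx to clear all hops; remaining 169 packets each add one t_tx.
Total = (4+170-1)·t_tx + 4·t_prop = 173·23.7143 + 4·0.547619 = 4100 μs.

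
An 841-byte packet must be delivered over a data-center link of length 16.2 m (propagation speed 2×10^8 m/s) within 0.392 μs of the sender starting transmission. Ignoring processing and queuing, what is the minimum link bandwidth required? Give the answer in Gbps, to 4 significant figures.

L = 6728 bits.
Propagation delay = 16.2 / 200000000 = 0.081 μs.
Transmission budget = 0.392 − 0.081 = 0.311 μs.
R ≥ L / t_tx = 6728 bits / 3.11e-07 s = 21.63 Gbps.

21.63 Gbps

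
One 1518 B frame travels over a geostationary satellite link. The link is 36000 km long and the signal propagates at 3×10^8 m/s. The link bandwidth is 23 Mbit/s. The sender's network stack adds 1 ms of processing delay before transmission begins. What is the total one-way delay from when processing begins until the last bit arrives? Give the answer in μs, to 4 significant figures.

121500 μs

L = 1518 × 8 = 12144 bits.
Transmission delay = L/R = 12144 / 23000000 = 528 μs.
Propagation delay = d/s = 36000000 m / 300000000 m/s = 120000 μs.
Plus processing delay 1 ms = 1000 μs.
Total = 121500 μs.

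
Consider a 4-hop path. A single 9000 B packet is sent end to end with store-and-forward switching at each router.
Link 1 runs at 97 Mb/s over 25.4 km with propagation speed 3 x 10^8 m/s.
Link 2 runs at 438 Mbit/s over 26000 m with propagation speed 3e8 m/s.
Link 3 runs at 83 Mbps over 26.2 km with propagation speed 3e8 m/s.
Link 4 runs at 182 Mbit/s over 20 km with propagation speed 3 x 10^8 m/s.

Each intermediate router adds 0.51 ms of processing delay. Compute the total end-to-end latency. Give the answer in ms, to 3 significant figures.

L = 9000 × 8 = 72000 bits.
Transmission delays (L/R per hop): 0.742268, 0.164384, 0.86747, 0.395604 ms; sum = 2.16973 ms.
Propagation delays (d/s per hop): 0.0846667, 0.0866667, 0.0873333, 0.0666667 ms; sum = 0.325333 ms.
Processing at 3 router(s): 3 × 0.51 ms = 1.53 ms.
End-to-end = 4.03 ms.

4.03 ms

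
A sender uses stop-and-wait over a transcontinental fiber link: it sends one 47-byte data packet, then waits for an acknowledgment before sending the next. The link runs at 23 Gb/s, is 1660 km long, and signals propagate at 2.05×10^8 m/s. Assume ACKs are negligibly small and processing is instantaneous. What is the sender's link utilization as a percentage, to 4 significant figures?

t_tx = L/R = 376/23000000000 = 1.63478e-08 s.
t_prop = 1660000/2.05e+08 = 0.00809756 s; RTT = 0.0161951 s.
Cycle = t_tx + RTT = 0.0161951 s.
Utilization = t_tx / cycle = 1.63478e-08/0.0161951 = 0.0001009 %.

0.0001009 %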